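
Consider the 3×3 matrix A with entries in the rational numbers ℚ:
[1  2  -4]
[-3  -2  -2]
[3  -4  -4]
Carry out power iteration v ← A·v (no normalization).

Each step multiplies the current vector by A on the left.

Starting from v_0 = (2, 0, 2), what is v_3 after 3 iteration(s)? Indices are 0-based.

v_0 = (2, 0, 2).
v_1 = A·v_0 = (-6, -10, -2).
v_2 = A·v_1 = (-18, 42, 30).
v_3 = A·v_2 = (-54, -90, -342).

v_3 = (-54, -90, -342)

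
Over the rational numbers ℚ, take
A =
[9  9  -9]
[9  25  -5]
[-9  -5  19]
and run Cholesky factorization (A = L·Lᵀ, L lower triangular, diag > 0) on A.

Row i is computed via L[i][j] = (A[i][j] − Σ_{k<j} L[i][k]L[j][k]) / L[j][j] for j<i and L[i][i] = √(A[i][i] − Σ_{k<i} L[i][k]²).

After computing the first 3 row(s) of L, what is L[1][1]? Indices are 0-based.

Step 1: L[0][0] = √(9) = 3.
  L[1][0] = (9) / L[0][0] = 3.
Step 2: L[1][1] = √(16) = 4.
  L[2][0] = (-9) / L[0][0] = -3.
  L[2][1] = (4) / L[1][1] = 1.
Step 3: L[2][2] = √(9) = 3.

L[1][1] = 4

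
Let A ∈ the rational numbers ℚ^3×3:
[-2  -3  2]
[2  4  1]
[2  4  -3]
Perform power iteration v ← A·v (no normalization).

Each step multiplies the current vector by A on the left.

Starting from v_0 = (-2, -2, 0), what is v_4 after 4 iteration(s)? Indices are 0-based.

v_0 = (-2, -2, 0).
v_1 = A·v_0 = (10, -12, -12).
v_2 = A·v_1 = (-8, -40, 8).
v_3 = A·v_2 = (152, -168, -200).
v_4 = A·v_3 = (-200, -568, 232).

v_4 = (-200, -568, 232)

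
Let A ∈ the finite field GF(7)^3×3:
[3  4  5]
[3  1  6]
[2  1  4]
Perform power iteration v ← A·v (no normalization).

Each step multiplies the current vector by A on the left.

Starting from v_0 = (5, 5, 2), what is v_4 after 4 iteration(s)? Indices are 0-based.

v_0 = (5, 5, 2).
v_1 = A·v_0 = (3, 4, 2).
v_2 = A·v_1 = (0, 4, 4).
v_3 = A·v_2 = (1, 0, 6).
v_4 = A·v_3 = (5, 4, 5).

v_4 = (5, 4, 5)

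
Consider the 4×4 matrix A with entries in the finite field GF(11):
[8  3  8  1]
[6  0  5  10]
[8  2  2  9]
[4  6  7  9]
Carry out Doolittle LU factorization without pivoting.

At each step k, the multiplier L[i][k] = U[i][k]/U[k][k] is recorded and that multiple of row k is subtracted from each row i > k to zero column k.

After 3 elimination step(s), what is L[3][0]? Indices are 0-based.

[col 0] pivot 8
  R1 -= 9*R0 → (0, 6, 10, 1)  (L[1][0] := 9)
  R2 -= 1*R0 → (0, 10, 5, 8)  (L[2][0] := 1)
  R3 -= 6*R0 → (0, 10, 3, 3)  (L[3][0] := 6)
[col 1] pivot 6
  R2 -= 9*R1 → (0, 0, 3, 10)  (L[2][1] := 9)
  R3 -= 9*R1 → (0, 0, 1, 5)  (L[3][1] := 9)
[col 2] pivot 3
  R3 -= 4*R2 → (0, 0, 0, 9)  (L[3][2] := 4)

L[3][0] = 6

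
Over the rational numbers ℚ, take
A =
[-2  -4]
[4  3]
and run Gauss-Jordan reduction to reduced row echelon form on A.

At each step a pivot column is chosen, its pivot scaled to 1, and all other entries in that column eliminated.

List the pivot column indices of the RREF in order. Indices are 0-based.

[1] R0 /= -2  ⇒  (1, 2)
     R1 -= 4·R0  ⇒  (0, -5)
[2] R1 /= -5  ⇒  (0, 1)
     R0 -= 2·R1  ⇒  (1, 0)

pivot columns: 0, 1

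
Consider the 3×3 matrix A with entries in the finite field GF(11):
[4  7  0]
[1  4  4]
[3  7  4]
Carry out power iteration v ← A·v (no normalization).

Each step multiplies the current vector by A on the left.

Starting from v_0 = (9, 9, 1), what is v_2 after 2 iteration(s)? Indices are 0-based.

v_2 = (2, 0, 4)

v_0 = (9, 9, 1).
v_1 = A·v_0 = (0, 5, 6).
v_2 = A·v_1 = (2, 0, 4).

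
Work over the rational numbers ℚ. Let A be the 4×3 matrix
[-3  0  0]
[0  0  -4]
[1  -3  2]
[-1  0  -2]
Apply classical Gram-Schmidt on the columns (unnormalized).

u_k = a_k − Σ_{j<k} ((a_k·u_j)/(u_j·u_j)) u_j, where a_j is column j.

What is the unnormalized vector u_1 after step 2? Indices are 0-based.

u_1 = (-9/11, 0, -30/11, -3/11)

Step 1: u_0 = a_0 = (-3, 0, 1, -1).
Step 2: u_1 = a_1 − (-3/11)·u_0 = (-9/11, 0, -30/11, -3/11).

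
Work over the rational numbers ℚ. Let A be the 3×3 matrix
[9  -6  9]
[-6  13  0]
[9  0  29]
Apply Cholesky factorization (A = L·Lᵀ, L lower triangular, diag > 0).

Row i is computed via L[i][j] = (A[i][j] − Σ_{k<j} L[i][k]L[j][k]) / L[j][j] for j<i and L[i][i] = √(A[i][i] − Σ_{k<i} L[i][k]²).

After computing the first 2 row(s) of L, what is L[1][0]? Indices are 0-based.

Step 1: L[0][0] = √(9) = 3.
  L[1][0] = (-6) / L[0][0] = -2.
Step 2: L[1][1] = √(9) = 3.

L[1][0] = -2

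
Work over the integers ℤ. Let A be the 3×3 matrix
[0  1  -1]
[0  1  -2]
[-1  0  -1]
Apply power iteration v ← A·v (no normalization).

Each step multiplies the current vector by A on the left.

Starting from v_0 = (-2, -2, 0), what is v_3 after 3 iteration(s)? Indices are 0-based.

v_3 = (-6, -6, 4)

v_0 = (-2, -2, 0).
v_1 = A·v_0 = (-2, -2, 2).
v_2 = A·v_1 = (-4, -6, 0).
v_3 = A·v_2 = (-6, -6, 4).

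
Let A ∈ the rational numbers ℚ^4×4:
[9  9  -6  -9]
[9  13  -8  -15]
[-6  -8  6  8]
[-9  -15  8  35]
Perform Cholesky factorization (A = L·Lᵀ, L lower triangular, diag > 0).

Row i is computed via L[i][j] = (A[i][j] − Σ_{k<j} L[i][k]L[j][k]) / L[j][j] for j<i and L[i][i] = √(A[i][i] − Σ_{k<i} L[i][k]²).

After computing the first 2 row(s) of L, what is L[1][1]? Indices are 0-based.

L[1][1] = 2

Step 1: L[0][0] = √(9) = 3.
  L[1][0] = (9) / L[0][0] = 3.
Step 2: L[1][1] = √(4) = 2.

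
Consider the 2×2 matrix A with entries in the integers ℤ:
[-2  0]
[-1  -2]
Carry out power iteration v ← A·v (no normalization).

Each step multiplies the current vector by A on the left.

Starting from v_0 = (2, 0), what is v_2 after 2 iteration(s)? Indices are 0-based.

v_0 = (2, 0).
v_1 = A·v_0 = (-4, -2).
v_2 = A·v_1 = (8, 8).

v_2 = (8, 8)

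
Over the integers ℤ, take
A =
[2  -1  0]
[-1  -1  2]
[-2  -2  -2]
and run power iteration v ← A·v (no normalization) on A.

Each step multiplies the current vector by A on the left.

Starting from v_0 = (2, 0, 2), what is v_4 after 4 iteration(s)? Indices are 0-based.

v_0 = (2, 0, 2).
v_1 = A·v_0 = (4, 2, -8).
v_2 = A·v_1 = (6, -22, 4).
v_3 = A·v_2 = (34, 24, 24).
v_4 = A·v_3 = (44, -10, -164).

v_4 = (44, -10, -164)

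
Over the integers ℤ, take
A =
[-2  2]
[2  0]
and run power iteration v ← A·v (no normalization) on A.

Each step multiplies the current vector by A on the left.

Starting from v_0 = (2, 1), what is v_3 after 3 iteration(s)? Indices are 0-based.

v_3 = (-32, 24)

v_0 = (2, 1).
v_1 = A·v_0 = (-2, 4).
v_2 = A·v_1 = (12, -4).
v_3 = A·v_2 = (-32, 24).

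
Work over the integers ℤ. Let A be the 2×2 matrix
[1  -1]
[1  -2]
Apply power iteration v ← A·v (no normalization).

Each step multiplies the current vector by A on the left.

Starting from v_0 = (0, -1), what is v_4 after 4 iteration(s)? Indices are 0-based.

v_0 = (0, -1).
v_1 = A·v_0 = (1, 2).
v_2 = A·v_1 = (-1, -3).
v_3 = A·v_2 = (2, 5).
v_4 = A·v_3 = (-3, -8).

v_4 = (-3, -8)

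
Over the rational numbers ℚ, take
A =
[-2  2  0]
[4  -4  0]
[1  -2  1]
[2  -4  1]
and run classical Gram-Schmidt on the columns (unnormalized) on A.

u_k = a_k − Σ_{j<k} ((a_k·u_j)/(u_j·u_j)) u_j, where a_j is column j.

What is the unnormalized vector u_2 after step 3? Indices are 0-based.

Step 1: u_0 = a_0 = (-2, 4, 1, 2).
Step 2: u_1 = a_1 − (-6/5)·u_0 = (-2/5, 4/5, -4/5, -8/5).
Step 3: u_2 = a_2 − (3/25)·u_0 − (-3/5)·u_1 = (0, 0, 2/5, -1/5).

u_2 = (0, 0, 2/5, -1/5)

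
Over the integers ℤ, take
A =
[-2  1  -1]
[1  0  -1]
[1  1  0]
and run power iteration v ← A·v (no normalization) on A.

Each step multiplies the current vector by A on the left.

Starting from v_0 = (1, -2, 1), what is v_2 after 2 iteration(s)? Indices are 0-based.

v_0 = (1, -2, 1).
v_1 = A·v_0 = (-5, 0, -1).
v_2 = A·v_1 = (11, -4, -5).

v_2 = (11, -4, -5)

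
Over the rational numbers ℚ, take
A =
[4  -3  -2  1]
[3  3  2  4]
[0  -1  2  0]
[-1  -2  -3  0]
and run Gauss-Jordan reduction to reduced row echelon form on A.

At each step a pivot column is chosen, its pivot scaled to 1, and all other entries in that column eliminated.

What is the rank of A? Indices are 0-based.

rank = 4

step 1: normalize row 0 (÷4) = (1, -3/4, -1/2, 1/4)
  row 1: subtract 3×row0 = (0, 21/4, 7/2, 13/4)
  row 3: subtract -1×row0 = (0, -11/4, -7/2, 1/4)
step 2: normalize row 1 (÷21/4) = (0, 1, 2/3, 13/21)
  row 0: subtract -3/4×row1 = (1, 0, 0, 5/7)
  row 2: subtract -1×row1 = (0, 0, 8/3, 13/21)
  row 3: subtract -11/4×row1 = (0, 0, -5/3, 41/21)
step 3: normalize row 2 (÷8/3) = (0, 0, 1, 13/56)
  row 1: subtract 2/3×row2 = (0, 1, 0, 13/28)
  row 3: subtract -5/3×row2 = (0, 0, 0, 131/56)
step 4: normalize row 3 (÷131/56) = (0, 0, 0, 1)
  row 0: subtract 5/7×row3 = (1, 0, 0, 0)
  row 1: subtract 13/28×row3 = (0, 1, 0, 0)
  row 2: subtract 13/56×row3 = (0, 0, 1, 0)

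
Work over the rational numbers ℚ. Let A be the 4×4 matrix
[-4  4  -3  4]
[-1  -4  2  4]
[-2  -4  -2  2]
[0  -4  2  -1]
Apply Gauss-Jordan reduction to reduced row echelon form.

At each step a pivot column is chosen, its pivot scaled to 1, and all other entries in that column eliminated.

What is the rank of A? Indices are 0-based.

rank = 4

step 1: normalize row 0 (÷-4) = (1, -1, 3/4, -1)
  row 1: subtract -1×row0 = (0, -5, 11/4, 3)
  row 2: subtract -2×row0 = (0, -6, -1/2, 0)
step 2: normalize row 1 (÷-5) = (0, 1, -11/20, -3/5)
  row 0: subtract -1×row1 = (1, 0, 1/5, -8/5)
  row 2: subtract -6×row1 = (0, 0, -19/5, -18/5)
  row 3: subtract -4×row1 = (0, 0, -1/5, -17/5)
step 3: normalize row 2 (÷-19/5) = (0, 0, 1, 18/19)
  row 0: subtract 1/5×row2 = (1, 0, 0, -34/19)
  row 1: subtract -11/20×row2 = (0, 1, 0, -3/38)
  row 3: subtract -1/5×row2 = (0, 0, 0, -61/19)
step 4: normalize row 3 (÷-61/19) = (0, 0, 0, 1)
  row 0: subtract -34/19×row3 = (1, 0, 0, 0)
  row 1: subtract -3/38×row3 = (0, 1, 0, 0)
  row 2: subtract 18/19×row3 = (0, 0, 1, 0)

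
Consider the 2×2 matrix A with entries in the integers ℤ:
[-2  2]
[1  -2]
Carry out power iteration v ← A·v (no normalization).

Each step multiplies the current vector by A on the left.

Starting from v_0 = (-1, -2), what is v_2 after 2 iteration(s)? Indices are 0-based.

v_0 = (-1, -2).
v_1 = A·v_0 = (-2, 3).
v_2 = A·v_1 = (10, -8).

v_2 = (10, -8)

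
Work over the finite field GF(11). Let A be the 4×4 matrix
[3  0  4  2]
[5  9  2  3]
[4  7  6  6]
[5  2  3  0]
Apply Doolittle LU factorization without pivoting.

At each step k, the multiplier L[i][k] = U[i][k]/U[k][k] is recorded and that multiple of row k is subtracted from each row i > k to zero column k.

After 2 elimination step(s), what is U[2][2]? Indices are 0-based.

U[2][2] = 10

k=0: U[0][0]=3
  eliminate (1,0): mult=9, new row 1: (0, 9, 10, 7); set L[1][0]=9
  eliminate (2,0): mult=5, new row 2: (0, 7, 8, 7); set L[2][0]=5
  eliminate (3,0): mult=9, new row 3: (0, 2, 0, 4); set L[3][0]=9
k=1: U[1][1]=9
  eliminate (2,1): mult=2, new row 2: (0, 0, 10, 4); set L[2][1]=2
  eliminate (3,1): mult=10, new row 3: (0, 0, 10, 0); set L[3][1]=10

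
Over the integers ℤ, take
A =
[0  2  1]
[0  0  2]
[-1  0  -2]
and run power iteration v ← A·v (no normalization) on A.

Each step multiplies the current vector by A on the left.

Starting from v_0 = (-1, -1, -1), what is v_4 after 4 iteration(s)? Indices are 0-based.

v_0 = (-1, -1, -1).
v_1 = A·v_0 = (-3, -2, 3).
v_2 = A·v_1 = (-1, 6, -3).
v_3 = A·v_2 = (9, -6, 7).
v_4 = A·v_3 = (-5, 14, -23).

v_4 = (-5, 14, -23)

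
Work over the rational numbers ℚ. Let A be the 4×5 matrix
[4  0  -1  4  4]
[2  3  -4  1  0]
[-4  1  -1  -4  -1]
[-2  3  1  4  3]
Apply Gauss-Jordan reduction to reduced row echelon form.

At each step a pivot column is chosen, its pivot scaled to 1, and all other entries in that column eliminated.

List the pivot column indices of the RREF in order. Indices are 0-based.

step 1: normalize row 0 (÷4) = (1, 0, -1/4, 1, 1)
  row 1: subtract 2×row0 = (0, 3, -7/2, -1, -2)
  row 2: subtract -4×row0 = (0, 1, -2, 0, 3)
  row 3: subtract -2×row0 = (0, 3, 1/2, 6, 5)
step 2: normalize row 1 (÷3) = (0, 1, -7/6, -1/3, -2/3)
  row 2: subtract 1×row1 = (0, 0, -5/6, 1/3, 11/3)
  row 3: subtract 3×row1 = (0, 0, 4, 7, 7)
step 3: normalize row 2 (÷-5/6) = (0, 0, 1, -2/5, -22/5)
  row 0: subtract -1/4×row2 = (1, 0, 0, 9/10, -1/10)
  row 1: subtract -7/6×row2 = (0, 1, 0, -4/5, -29/5)
  row 3: subtract 4×row2 = (0, 0, 0, 43/5, 123/5)
step 4: normalize row 3 (÷43/5) = (0, 0, 0, 1, 123/43)
  row 0: subtract 9/10×row3 = (1, 0, 0, 0, -115/43)
  row 1: subtract -4/5×row3 = (0, 1, 0, 0, -151/43)
  row 2: subtract -2/5×row3 = (0, 0, 1, 0, -140/43)

pivot columns: 0, 1, 2, 3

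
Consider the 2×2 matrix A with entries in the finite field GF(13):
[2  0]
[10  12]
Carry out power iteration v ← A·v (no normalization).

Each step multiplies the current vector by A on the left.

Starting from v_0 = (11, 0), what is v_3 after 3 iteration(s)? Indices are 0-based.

v_0 = (11, 0).
v_1 = A·v_0 = (9, 6).
v_2 = A·v_1 = (5, 6).
v_3 = A·v_2 = (10, 5).

v_3 = (10, 5)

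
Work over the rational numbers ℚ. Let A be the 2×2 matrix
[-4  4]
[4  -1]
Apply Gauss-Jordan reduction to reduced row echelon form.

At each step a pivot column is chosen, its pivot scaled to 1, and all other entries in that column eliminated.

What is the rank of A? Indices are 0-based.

rank = 2

pivot(0,0)=-4: scale R0 → (1, -1)
  clear (1,0): R1 −= (4)R0 → (0, 3)
pivot(1,1)=3: scale R1 → (0, 1)
  clear (0,1): R0 −= (-1)R1 → (1, 0)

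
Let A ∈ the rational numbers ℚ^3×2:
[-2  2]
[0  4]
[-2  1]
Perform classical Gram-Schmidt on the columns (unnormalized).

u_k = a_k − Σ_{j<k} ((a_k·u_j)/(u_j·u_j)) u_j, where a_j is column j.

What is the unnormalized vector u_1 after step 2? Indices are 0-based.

Step 1: u_0 = a_0 = (-2, 0, -2).
Step 2: u_1 = a_1 − (-3/4)·u_0 = (1/2, 4, -1/2).

u_1 = (1/2, 4, -1/2)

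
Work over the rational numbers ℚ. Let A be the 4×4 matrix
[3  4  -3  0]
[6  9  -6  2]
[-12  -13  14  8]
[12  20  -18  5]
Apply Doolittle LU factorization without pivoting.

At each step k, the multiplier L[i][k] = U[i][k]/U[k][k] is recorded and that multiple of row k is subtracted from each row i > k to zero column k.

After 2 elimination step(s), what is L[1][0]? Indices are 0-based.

L[1][0] = 2

k=0: U[0][0]=3
  eliminate (1,0): mult=2, new row 1: (0, 1, 0, 2); set L[1][0]=2
  eliminate (2,0): mult=-4, new row 2: (0, 3, 2, 8); set L[2][0]=-4
  eliminate (3,0): mult=4, new row 3: (0, 4, -6, 5); set L[3][0]=4
k=1: U[1][1]=1
  eliminate (2,1): mult=3, new row 2: (0, 0, 2, 2); set L[2][1]=3
  eliminate (3,1): mult=4, new row 3: (0, 0, -6, -3); set L[3][1]=4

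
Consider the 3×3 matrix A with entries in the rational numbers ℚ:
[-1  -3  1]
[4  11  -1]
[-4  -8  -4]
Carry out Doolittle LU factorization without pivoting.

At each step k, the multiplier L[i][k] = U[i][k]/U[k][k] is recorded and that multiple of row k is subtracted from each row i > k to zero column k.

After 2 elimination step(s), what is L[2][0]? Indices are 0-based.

L[2][0] = 4

k=0: U[0][0]=-1
  eliminate (1,0): mult=-4, new row 1: (0, -1, 3); set L[1][0]=-4
  eliminate (2,0): mult=4, new row 2: (0, 4, -8); set L[2][0]=4
k=1: U[1][1]=-1
  eliminate (2,1): mult=-4, new row 2: (0, 0, 4); set L[2][1]=-4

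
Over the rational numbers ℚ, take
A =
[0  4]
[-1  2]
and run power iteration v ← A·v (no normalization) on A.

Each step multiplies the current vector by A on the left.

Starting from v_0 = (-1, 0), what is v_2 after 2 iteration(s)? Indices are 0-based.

v_0 = (-1, 0).
v_1 = A·v_0 = (0, 1).
v_2 = A·v_1 = (4, 2).

v_2 = (4, 2)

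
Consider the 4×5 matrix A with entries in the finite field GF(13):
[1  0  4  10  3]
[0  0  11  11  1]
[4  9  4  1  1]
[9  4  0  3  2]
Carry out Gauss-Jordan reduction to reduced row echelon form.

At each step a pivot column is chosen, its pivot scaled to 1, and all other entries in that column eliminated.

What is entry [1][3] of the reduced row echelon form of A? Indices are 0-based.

M[1][3] = 10

[1] R0 /= 1  ⇒  (1, 0, 4, 10, 3)
     R2 -= 4·R0  ⇒  (0, 9, 1, 0, 2)
     R3 -= 9·R0  ⇒  (0, 4, 3, 4, 1)
[2] R1 <-> R2
[2] R1 /= 9  ⇒  (0, 1, 3, 0, 6)
     R3 -= 4·R1  ⇒  (0, 0, 4, 4, 3)
[3] R2 /= 11  ⇒  (0, 0, 1, 1, 6)
     R0 -= 4·R2  ⇒  (1, 0, 0, 6, 5)
     R1 -= 3·R2  ⇒  (0, 1, 0, 10, 1)
     R3 -= 4·R2  ⇒  (0, 0, 0, 0, 5)
column 3 empty below row 3
[4] R3 /= 5  ⇒  (0, 0, 0, 0, 1)
     R0 -= 5·R3  ⇒  (1, 0, 0, 6, 0)
     R1 -= 1·R3  ⇒  (0, 1, 0, 10, 0)
     R2 -= 6·R3  ⇒  (0, 0, 1, 1, 0)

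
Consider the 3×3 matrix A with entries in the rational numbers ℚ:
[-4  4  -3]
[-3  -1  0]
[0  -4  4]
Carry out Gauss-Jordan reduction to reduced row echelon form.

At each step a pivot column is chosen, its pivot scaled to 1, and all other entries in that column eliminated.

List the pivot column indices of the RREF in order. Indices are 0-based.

pivot(0,0)=-4: scale R0 → (1, -1, 3/4)
  clear (1,0): R1 −= (-3)R0 → (0, -4, 9/4)
pivot(1,1)=-4: scale R1 → (0, 1, -9/16)
  clear (0,1): R0 −= (-1)R1 → (1, 0, 3/16)
  clear (2,1): R2 −= (-4)R1 → (0, 0, 7/4)
pivot(2,2)=7/4: scale R2 → (0, 0, 1)
  clear (0,2): R0 −= (3/16)R2 → (1, 0, 0)
  clear (1,2): R1 −= (-9/16)R2 → (0, 1, 0)

pivot columns: 0, 1, 2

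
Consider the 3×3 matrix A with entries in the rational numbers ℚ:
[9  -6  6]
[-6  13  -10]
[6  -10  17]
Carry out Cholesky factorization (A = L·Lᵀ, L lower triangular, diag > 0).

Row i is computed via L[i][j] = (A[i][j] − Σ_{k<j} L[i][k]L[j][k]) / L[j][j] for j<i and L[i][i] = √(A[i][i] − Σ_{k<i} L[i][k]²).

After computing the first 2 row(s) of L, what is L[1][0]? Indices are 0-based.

Step 1: L[0][0] = √(9) = 3.
  L[1][0] = (-6) / L[0][0] = -2.
Step 2: L[1][1] = √(9) = 3.

L[1][0] = -2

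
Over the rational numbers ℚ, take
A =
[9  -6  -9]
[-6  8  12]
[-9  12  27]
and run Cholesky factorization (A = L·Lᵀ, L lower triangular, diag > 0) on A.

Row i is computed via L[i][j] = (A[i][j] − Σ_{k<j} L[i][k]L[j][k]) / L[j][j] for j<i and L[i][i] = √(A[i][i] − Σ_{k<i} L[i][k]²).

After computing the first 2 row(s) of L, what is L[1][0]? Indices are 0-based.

L[1][0] = -2

Step 1: L[0][0] = √(9) = 3.
  L[1][0] = (-6) / L[0][0] = -2.
Step 2: L[1][1] = √(4) = 2.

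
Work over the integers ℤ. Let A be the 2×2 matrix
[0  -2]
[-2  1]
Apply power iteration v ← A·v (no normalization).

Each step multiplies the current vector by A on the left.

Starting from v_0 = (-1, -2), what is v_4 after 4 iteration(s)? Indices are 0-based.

v_4 = (16, -40)

v_0 = (-1, -2).
v_1 = A·v_0 = (4, 0).
v_2 = A·v_1 = (0, -8).
v_3 = A·v_2 = (16, -8).
v_4 = A·v_3 = (16, -40).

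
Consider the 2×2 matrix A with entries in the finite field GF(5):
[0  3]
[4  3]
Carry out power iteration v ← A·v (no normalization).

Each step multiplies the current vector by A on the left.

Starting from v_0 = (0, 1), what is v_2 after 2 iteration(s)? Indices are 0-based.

v_2 = (4, 1)

v_0 = (0, 1).
v_1 = A·v_0 = (3, 3).
v_2 = A·v_1 = (4, 1).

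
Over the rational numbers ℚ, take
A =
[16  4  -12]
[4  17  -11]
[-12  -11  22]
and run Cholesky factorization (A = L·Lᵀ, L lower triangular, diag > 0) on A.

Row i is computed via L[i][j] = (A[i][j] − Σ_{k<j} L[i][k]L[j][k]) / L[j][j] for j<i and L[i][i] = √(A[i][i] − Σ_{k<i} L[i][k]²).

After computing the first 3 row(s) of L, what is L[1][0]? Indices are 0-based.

Step 1: L[0][0] = √(16) = 4.
  L[1][0] = (4) / L[0][0] = 1.
Step 2: L[1][1] = √(16) = 4.
  L[2][0] = (-12) / L[0][0] = -3.
  L[2][1] = (-8) / L[1][1] = -2.
Step 3: L[2][2] = √(9) = 3.

L[1][0] = 1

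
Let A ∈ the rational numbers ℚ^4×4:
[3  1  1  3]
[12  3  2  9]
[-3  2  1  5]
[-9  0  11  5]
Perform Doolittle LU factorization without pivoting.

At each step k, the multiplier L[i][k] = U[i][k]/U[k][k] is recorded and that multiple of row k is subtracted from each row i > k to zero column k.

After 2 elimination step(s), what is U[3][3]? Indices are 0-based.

U[3][3] = 5

k=0: U[0][0]=3
  eliminate (1,0): mult=4, new row 1: (0, -1, -2, -3); set L[1][0]=4
  eliminate (2,0): mult=-1, new row 2: (0, 3, 2, 8); set L[2][0]=-1
  eliminate (3,0): mult=-3, new row 3: (0, 3, 14, 14); set L[3][0]=-3
k=1: U[1][1]=-1
  eliminate (2,1): mult=-3, new row 2: (0, 0, -4, -1); set L[2][1]=-3
  eliminate (3,1): mult=-3, new row 3: (0, 0, 8, 5); set L[3][1]=-3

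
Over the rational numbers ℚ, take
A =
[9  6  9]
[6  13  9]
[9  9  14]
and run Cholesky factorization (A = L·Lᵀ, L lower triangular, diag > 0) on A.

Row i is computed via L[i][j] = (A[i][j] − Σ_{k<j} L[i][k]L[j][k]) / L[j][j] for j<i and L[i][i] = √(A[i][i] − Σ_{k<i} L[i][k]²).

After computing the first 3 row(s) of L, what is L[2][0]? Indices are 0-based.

L[2][0] = 3

Step 1: L[0][0] = √(9) = 3.
  L[1][0] = (6) / L[0][0] = 2.
Step 2: L[1][1] = √(9) = 3.
  L[2][0] = (9) / L[0][0] = 3.
  L[2][1] = (3) / L[1][1] = 1.
Step 3: L[2][2] = √(4) = 2.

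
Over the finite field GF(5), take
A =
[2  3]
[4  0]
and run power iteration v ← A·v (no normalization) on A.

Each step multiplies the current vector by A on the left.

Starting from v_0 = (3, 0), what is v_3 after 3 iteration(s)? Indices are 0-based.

v_0 = (3, 0).
v_1 = A·v_0 = (1, 2).
v_2 = A·v_1 = (3, 4).
v_3 = A·v_2 = (3, 2).

v_3 = (3, 2)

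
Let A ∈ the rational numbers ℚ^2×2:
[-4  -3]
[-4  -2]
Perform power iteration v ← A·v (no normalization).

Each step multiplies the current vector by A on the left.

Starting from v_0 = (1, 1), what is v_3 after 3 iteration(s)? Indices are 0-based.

v_3 = (-304, -264)

v_0 = (1, 1).
v_1 = A·v_0 = (-7, -6).
v_2 = A·v_1 = (46, 40).
v_3 = A·v_2 = (-304, -264).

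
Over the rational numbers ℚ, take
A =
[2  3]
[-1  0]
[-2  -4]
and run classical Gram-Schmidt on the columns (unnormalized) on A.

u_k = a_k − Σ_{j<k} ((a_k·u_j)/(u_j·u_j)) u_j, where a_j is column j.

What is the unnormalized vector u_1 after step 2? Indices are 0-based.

u_1 = (-1/9, 14/9, -8/9)

Step 1: u_0 = a_0 = (2, -1, -2).
Step 2: u_1 = a_1 − (14/9)·u_0 = (-1/9, 14/9, -8/9).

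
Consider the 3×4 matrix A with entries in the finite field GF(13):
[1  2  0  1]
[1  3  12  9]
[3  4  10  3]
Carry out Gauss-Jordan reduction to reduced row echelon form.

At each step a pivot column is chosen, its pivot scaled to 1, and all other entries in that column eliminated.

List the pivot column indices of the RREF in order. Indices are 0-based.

step 1: normalize row 0 (÷1) = (1, 2, 0, 1)
  row 1: subtract 1×row0 = (0, 1, 12, 8)
  row 2: subtract 3×row0 = (0, 11, 10, 0)
step 2: normalize row 1 (÷1) = (0, 1, 12, 8)
  row 0: subtract 2×row1 = (1, 0, 2, 11)
  row 2: subtract 11×row1 = (0, 0, 8, 3)
step 3: normalize row 2 (÷8) = (0, 0, 1, 2)
  row 0: subtract 2×row2 = (1, 0, 0, 7)
  row 1: subtract 12×row2 = (0, 1, 0, 10)

pivot columns: 0, 1, 2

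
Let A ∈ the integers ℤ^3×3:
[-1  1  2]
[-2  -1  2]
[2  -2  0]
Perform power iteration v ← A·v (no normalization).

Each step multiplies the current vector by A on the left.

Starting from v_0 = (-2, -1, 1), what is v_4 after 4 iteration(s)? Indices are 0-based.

v_4 = (102, 133, -68)

v_0 = (-2, -1, 1).
v_1 = A·v_0 = (3, 7, -2).
v_2 = A·v_1 = (0, -17, -8).
v_3 = A·v_2 = (-33, 1, 34).
v_4 = A·v_3 = (102, 133, -68).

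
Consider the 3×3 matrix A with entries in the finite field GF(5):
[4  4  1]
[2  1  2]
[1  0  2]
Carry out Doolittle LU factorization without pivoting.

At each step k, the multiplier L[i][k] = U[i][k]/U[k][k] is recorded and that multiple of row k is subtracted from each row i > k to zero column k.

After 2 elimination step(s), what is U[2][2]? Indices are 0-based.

[col 0] pivot 4
  R1 -= 3*R0 → (0, 4, 4)  (L[1][0] := 3)
  R2 -= 4*R0 → (0, 4, 3)  (L[2][0] := 4)
[col 1] pivot 4
  R2 -= 1*R1 → (0, 0, 4)  (L[2][1] := 1)

U[2][2] = 4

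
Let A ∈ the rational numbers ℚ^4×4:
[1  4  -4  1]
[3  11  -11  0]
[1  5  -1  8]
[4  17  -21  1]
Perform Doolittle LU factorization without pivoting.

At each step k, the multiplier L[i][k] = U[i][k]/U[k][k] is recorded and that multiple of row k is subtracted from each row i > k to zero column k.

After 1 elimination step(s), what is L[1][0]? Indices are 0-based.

k=0: U[0][0]=1
  eliminate (1,0): mult=3, new row 1: (0, -1, 1, -3); set L[1][0]=3
  eliminate (2,0): mult=1, new row 2: (0, 1, 3, 7); set L[2][0]=1
  eliminate (3,0): mult=4, new row 3: (0, 1, -5, -3); set L[3][0]=4

L[1][0] = 3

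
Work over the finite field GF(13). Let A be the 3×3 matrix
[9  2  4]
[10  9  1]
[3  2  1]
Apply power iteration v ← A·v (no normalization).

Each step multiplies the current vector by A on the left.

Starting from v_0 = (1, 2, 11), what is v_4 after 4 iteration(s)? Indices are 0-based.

v_0 = (1, 2, 11).
v_1 = A·v_0 = (5, 0, 5).
v_2 = A·v_1 = (0, 3, 7).
v_3 = A·v_2 = (8, 8, 0).
v_4 = A·v_3 = (10, 9, 1).

v_4 = (10, 9, 1)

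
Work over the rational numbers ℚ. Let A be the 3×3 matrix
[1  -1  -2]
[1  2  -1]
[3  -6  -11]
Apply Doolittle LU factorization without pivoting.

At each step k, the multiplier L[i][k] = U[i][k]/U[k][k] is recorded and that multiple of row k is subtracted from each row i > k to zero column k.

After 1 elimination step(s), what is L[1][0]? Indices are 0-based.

L[1][0] = 1

[col 0] pivot 1
  R1 -= 1*R0 → (0, 3, 1)  (L[1][0] := 1)
  R2 -= 3*R0 → (0, -3, -5)  (L[2][0] := 3)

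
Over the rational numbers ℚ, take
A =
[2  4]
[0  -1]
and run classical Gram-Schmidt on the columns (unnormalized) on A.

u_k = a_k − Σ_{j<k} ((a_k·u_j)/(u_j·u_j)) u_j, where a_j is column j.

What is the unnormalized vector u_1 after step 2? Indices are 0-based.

Step 1: u_0 = a_0 = (2, 0).
Step 2: u_1 = a_1 − (2)·u_0 = (0, -1).

u_1 = (0, -1)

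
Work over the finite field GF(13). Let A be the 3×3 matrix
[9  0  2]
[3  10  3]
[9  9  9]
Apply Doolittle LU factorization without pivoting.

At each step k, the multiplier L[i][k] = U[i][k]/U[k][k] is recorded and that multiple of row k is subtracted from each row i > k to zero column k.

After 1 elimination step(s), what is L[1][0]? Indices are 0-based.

L[1][0] = 9

Step 1: pivot at (0,0) is 9.
  row1 ← row1 − (9)·row0  ⇒  L[1][0]=9, U row1=(0, 10, 11)
  row2 ← row2 − (1)·row0  ⇒  L[2][0]=1, U row2=(0, 9, 7)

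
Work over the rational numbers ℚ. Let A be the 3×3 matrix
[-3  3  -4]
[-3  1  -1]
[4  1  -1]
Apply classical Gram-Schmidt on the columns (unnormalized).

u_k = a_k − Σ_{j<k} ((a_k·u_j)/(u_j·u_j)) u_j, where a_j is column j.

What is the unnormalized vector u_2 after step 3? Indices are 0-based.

u_2 = (-49/310, 21/62, 21/155)

Step 1: u_0 = a_0 = (-3, -3, 4).
Step 2: u_1 = a_1 − (-4/17)·u_0 = (39/17, 5/17, 33/17).
Step 3: u_2 = a_2 − (11/34)·u_0 − (-194/155)·u_1 = (-49/310, 21/62, 21/155).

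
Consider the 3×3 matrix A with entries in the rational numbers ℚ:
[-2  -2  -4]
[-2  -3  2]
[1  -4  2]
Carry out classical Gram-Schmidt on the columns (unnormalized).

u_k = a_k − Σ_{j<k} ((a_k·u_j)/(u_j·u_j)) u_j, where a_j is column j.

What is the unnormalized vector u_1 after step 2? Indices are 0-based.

Step 1: u_0 = a_0 = (-2, -2, 1).
Step 2: u_1 = a_1 − (2/3)·u_0 = (-2/3, -5/3, -14/3).

u_1 = (-2/3, -5/3, -14/3)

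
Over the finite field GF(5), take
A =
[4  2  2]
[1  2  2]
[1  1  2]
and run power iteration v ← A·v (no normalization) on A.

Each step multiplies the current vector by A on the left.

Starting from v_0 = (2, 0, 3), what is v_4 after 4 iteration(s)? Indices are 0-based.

v_0 = (2, 0, 3).
v_1 = A·v_0 = (4, 3, 3).
v_2 = A·v_1 = (3, 1, 3).
v_3 = A·v_2 = (0, 1, 0).
v_4 = A·v_3 = (2, 2, 1).

v_4 = (2, 2, 1)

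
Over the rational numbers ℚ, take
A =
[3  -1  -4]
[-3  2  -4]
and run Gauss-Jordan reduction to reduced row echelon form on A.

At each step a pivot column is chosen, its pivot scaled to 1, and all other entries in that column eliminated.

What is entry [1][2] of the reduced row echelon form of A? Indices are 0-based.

step 1: normalize row 0 (÷3) = (1, -1/3, -4/3)
  row 1: subtract -3×row0 = (0, 1, -8)
step 2: normalize row 1 (÷1) = (0, 1, -8)
  row 0: subtract -1/3×row1 = (1, 0, -4)

M[1][2] = -8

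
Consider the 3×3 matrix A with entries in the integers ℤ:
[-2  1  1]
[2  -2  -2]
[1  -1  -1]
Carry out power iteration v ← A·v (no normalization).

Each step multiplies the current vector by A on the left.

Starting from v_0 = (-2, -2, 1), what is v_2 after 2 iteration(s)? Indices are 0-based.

v_0 = (-2, -2, 1).
v_1 = A·v_0 = (3, -2, -1).
v_2 = A·v_1 = (-9, 12, 6).

v_2 = (-9, 12, 6)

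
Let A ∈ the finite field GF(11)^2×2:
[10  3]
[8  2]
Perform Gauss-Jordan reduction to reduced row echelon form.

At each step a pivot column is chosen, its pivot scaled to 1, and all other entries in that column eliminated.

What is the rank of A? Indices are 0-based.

rank = 2

pivot(0,0)=10: scale R0 → (1, 8)
  clear (1,0): R1 −= (8)R0 → (0, 4)
pivot(1,1)=4: scale R1 → (0, 1)
  clear (0,1): R0 −= (8)R1 → (1, 0)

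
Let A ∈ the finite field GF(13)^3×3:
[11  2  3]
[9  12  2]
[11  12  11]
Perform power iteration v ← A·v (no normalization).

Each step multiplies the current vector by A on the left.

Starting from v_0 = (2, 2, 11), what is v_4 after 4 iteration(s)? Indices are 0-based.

v_0 = (2, 2, 11).
v_1 = A·v_0 = (7, 12, 11).
v_2 = A·v_1 = (4, 8, 4).
v_3 = A·v_2 = (7, 10, 2).
v_4 = A·v_3 = (12, 5, 11).

v_4 = (12, 5, 11)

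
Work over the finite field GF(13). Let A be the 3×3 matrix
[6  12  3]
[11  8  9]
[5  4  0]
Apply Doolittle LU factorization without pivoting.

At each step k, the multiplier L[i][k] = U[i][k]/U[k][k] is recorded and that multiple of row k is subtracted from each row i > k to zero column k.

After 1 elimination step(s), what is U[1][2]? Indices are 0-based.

[col 0] pivot 6
  R1 -= 4*R0 → (0, 12, 10)  (L[1][0] := 4)
  R2 -= 3*R0 → (0, 7, 4)  (L[2][0] := 3)

U[1][2] = 10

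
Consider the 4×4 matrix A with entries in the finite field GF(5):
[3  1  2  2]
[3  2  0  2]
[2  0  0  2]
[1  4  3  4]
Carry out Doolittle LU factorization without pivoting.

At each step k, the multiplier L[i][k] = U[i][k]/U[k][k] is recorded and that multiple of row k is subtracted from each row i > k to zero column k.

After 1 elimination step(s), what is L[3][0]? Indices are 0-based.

Step 1: pivot at (0,0) is 3.
  row1 ← row1 − (1)·row0  ⇒  L[1][0]=1, U row1=(0, 1, 3, 0)
  row2 ← row2 − (4)·row0  ⇒  L[2][0]=4, U row2=(0, 1, 2, 4)
  row3 ← row3 − (2)·row0  ⇒  L[3][0]=2, U row3=(0, 2, 4, 0)

L[3][0] = 2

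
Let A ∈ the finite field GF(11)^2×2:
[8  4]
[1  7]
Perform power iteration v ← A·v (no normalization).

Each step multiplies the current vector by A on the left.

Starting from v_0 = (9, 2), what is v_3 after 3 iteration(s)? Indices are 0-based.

v_3 = (0, 10)

v_0 = (9, 2).
v_1 = A·v_0 = (3, 1).
v_2 = A·v_1 = (6, 10).
v_3 = A·v_2 = (0, 10).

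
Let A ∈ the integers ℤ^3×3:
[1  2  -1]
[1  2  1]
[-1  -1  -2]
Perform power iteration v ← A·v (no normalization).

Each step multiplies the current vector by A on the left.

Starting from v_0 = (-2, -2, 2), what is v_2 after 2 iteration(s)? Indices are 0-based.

v_2 = (-16, -16, 12)

v_0 = (-2, -2, 2).
v_1 = A·v_0 = (-8, -4, 0).
v_2 = A·v_1 = (-16, -16, 12).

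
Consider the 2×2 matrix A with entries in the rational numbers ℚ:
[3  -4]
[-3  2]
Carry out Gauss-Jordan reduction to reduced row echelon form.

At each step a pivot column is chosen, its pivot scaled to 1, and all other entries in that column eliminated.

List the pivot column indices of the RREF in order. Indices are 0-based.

pivot columns: 0, 1

pivot(0,0)=3: scale R0 → (1, -4/3)
  clear (1,0): R1 −= (-3)R0 → (0, -2)
pivot(1,1)=-2: scale R1 → (0, 1)
  clear (0,1): R0 −= (-4/3)R1 → (1, 0)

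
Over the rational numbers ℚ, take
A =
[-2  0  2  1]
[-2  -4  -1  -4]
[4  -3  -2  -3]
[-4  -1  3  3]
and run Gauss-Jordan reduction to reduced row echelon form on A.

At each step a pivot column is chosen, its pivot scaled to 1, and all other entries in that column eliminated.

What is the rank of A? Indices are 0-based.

[1] R0 /= -2  ⇒  (1, 0, -1, -1/2)
     R1 -= -2·R0  ⇒  (0, -4, -3, -5)
     R2 -= 4·R0  ⇒  (0, -3, 2, -1)
     R3 -= -4·R0  ⇒  (0, -1, -1, 1)
[2] R1 /= -4  ⇒  (0, 1, 3/4, 5/4)
     R2 -= -3·R1  ⇒  (0, 0, 17/4, 11/4)
     R3 -= -1·R1  ⇒  (0, 0, -1/4, 9/4)
[3] R2 /= 17/4  ⇒  (0, 0, 1, 11/17)
     R0 -= -1·R2  ⇒  (1, 0, 0, 5/34)
     R1 -= 3/4·R2  ⇒  (0, 1, 0, 13/17)
     R3 -= -1/4·R2  ⇒  (0, 0, 0, 41/17)
[4] R3 /= 41/17  ⇒  (0, 0, 0, 1)
     R0 -= 5/34·R3  ⇒  (1, 0, 0, 0)
     R1 -= 13/17·R3  ⇒  (0, 1, 0, 0)
     R2 -= 11/17·R3  ⇒  (0, 0, 1, 0)

rank = 4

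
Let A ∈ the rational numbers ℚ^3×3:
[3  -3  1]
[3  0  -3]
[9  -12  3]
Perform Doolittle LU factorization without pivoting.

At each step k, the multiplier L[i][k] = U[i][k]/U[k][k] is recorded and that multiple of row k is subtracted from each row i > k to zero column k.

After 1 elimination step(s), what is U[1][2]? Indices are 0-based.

U[1][2] = -4

[col 0] pivot 3
  R1 -= 1*R0 → (0, 3, -4)  (L[1][0] := 1)
  R2 -= 3*R0 → (0, -3, 0)  (L[2][0] := 3)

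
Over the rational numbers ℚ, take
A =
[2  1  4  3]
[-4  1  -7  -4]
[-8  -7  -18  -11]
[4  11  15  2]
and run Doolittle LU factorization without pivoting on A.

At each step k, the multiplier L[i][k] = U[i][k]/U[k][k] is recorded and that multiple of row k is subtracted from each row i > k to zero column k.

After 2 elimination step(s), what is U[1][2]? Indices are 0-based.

U[1][2] = 1

k=0: U[0][0]=2
  eliminate (1,0): mult=-2, new row 1: (0, 3, 1, 2); set L[1][0]=-2
  eliminate (2,0): mult=-4, new row 2: (0, -3, -2, 1); set L[2][0]=-4
  eliminate (3,0): mult=2, new row 3: (0, 9, 7, -4); set L[3][0]=2
k=1: U[1][1]=3
  eliminate (2,1): mult=-1, new row 2: (0, 0, -1, 3); set L[2][1]=-1
  eliminate (3,1): mult=3, new row 3: (0, 0, 4, -10); set L[3][1]=3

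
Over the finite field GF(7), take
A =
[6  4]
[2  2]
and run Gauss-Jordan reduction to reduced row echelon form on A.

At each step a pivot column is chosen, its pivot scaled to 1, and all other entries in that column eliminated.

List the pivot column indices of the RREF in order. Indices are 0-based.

pivot columns: 0, 1

step 1: normalize row 0 (÷6) = (1, 3)
  row 1: subtract 2×row0 = (0, 3)
step 2: normalize row 1 (÷3) = (0, 1)
  row 0: subtract 3×row1 = (1, 0)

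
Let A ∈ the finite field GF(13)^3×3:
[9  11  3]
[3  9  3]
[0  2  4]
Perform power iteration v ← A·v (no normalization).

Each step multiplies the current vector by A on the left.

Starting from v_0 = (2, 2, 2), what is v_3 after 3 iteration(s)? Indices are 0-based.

v_0 = (2, 2, 2).
v_1 = A·v_0 = (7, 4, 12).
v_2 = A·v_1 = (0, 2, 4).
v_3 = A·v_2 = (8, 4, 7).

v_3 = (8, 4, 7)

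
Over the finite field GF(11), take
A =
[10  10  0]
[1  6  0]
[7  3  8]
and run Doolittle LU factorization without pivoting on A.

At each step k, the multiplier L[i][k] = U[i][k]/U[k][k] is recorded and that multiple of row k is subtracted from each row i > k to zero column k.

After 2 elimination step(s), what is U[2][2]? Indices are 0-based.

U[2][2] = 8

k=0: U[0][0]=10
  eliminate (1,0): mult=10, new row 1: (0, 5, 0); set L[1][0]=10
  eliminate (2,0): mult=4, new row 2: (0, 7, 8); set L[2][0]=4
k=1: U[1][1]=5
  eliminate (2,1): mult=8, new row 2: (0, 0, 8); set L[2][1]=8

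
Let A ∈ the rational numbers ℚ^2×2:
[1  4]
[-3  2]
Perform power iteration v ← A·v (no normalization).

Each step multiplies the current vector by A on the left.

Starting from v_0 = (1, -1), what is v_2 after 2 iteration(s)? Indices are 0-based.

v_0 = (1, -1).
v_1 = A·v_0 = (-3, -5).
v_2 = A·v_1 = (-23, -1).

v_2 = (-23, -1)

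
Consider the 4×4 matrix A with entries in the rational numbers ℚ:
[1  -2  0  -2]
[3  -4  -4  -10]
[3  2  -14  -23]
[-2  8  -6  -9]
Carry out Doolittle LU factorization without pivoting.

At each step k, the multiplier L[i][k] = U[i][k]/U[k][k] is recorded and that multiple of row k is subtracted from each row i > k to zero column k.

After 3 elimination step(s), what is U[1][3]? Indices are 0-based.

Step 1: pivot at (0,0) is 1.
  row1 ← row1 − (3)·row0  ⇒  L[1][0]=3, U row1=(0, 2, -4, -4)
  row2 ← row2 − (3)·row0  ⇒  L[2][0]=3, U row2=(0, 8, -14, -17)
  row3 ← row3 − (-2)·row0  ⇒  L[3][0]=-2, U row3=(0, 4, -6, -13)
Step 2: pivot at (1,1) is 2.
  row2 ← row2 − (4)·row1  ⇒  L[2][1]=4, U row2=(0, 0, 2, -1)
  row3 ← row3 − (2)·row1  ⇒  L[3][1]=2, U row3=(0, 0, 2, -5)
Step 3: pivot at (2,2) is 2.
  row3 ← row3 − (1)·row2  ⇒  L[3][2]=1, U row3=(0, 0, 0, -4)

U[1][3] = -4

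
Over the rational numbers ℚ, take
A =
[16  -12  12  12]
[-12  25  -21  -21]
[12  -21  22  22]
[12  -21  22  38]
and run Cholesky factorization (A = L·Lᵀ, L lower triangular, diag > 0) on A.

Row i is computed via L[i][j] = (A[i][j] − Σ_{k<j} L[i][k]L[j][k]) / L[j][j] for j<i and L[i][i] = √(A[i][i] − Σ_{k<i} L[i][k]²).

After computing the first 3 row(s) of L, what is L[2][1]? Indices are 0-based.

Step 1: L[0][0] = √(16) = 4.
  L[1][0] = (-12) / L[0][0] = -3.
Step 2: L[1][1] = √(16) = 4.
  L[2][0] = (12) / L[0][0] = 3.
  L[2][1] = (-12) / L[1][1] = -3.
Step 3: L[2][2] = √(4) = 2.

L[2][1] = -3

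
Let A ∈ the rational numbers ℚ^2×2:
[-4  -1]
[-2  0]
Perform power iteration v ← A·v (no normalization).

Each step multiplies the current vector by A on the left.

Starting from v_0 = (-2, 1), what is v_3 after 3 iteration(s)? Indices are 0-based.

v_3 = (142, 64)

v_0 = (-2, 1).
v_1 = A·v_0 = (7, 4).
v_2 = A·v_1 = (-32, -14).
v_3 = A·v_2 = (142, 64).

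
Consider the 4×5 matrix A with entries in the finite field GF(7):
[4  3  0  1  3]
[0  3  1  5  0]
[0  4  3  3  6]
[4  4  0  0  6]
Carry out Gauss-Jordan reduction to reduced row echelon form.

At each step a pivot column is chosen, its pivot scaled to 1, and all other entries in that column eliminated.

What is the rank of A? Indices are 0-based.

rank = 4

[1] R0 /= 4  ⇒  (1, 6, 0, 2, 6)
     R3 -= 4·R0  ⇒  (0, 1, 0, 6, 3)
[2] R1 /= 3  ⇒  (0, 1, 5, 4, 0)
     R0 -= 6·R1  ⇒  (1, 0, 5, 6, 6)
     R2 -= 4·R1  ⇒  (0, 0, 4, 1, 6)
     R3 -= 1·R1  ⇒  (0, 0, 2, 2, 3)
[3] R2 /= 4  ⇒  (0, 0, 1, 2, 5)
     R0 -= 5·R2  ⇒  (1, 0, 0, 3, 2)
     R1 -= 5·R2  ⇒  (0, 1, 0, 1, 3)
     R3 -= 2·R2  ⇒  (0, 0, 0, 5, 0)
[4] R3 /= 5  ⇒  (0, 0, 0, 1, 0)
     R0 -= 3·R3  ⇒  (1, 0, 0, 0, 2)
     R1 -= 1·R3  ⇒  (0, 1, 0, 0, 3)
     R2 -= 2·R3  ⇒  (0, 0, 1, 0, 5)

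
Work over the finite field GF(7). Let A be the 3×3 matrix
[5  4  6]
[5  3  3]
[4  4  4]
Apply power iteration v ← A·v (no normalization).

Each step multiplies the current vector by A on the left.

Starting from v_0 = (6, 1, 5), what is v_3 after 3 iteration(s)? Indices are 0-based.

v_3 = (3, 2, 2)

v_0 = (6, 1, 5).
v_1 = A·v_0 = (1, 6, 6).
v_2 = A·v_1 = (2, 6, 3).
v_3 = A·v_2 = (3, 2, 2).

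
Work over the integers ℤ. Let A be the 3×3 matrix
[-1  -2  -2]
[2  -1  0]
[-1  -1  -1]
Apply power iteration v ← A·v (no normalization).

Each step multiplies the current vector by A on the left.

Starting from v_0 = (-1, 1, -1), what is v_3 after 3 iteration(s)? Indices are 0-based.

v_0 = (-1, 1, -1).
v_1 = A·v_0 = (1, -3, 1).
v_2 = A·v_1 = (3, 5, 1).
v_3 = A·v_2 = (-15, 1, -9).

v_3 = (-15, 1, -9)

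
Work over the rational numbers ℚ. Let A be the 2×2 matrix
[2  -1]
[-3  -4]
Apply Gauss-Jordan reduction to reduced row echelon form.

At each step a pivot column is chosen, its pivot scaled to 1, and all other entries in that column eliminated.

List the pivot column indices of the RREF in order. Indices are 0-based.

[1] R0 /= 2  ⇒  (1, -1/2)
     R1 -= -3·R0  ⇒  (0, -11/2)
[2] R1 /= -11/2  ⇒  (0, 1)
     R0 -= -1/2·R1  ⇒  (1, 0)

pivot columns: 0, 1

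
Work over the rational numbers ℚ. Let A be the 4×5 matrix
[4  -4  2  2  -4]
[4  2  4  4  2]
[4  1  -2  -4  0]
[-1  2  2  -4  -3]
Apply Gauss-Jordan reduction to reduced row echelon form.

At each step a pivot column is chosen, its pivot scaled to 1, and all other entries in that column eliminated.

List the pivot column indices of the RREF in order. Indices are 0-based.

pivot columns: 0, 1, 2, 3

step 1: normalize row 0 (÷4) = (1, -1, 1/2, 1/2, -1)
  row 1: subtract 4×row0 = (0, 6, 2, 2, 6)
  row 2: subtract 4×row0 = (0, 5, -4, -6, 4)
  row 3: subtract -1×row0 = (0, 1, 5/2, -7/2, -4)
step 2: normalize row 1 (÷6) = (0, 1, 1/3, 1/3, 1)
  row 0: subtract -1×row1 = (1, 0, 5/6, 5/6, 0)
  row 2: subtract 5×row1 = (0, 0, -17/3, -23/3, -1)
  row 3: subtract 1×row1 = (0, 0, 13/6, -23/6, -5)
step 3: normalize row 2 (÷-17/3) = (0, 0, 1, 23/17, 3/17)
  row 0: subtract 5/6×row2 = (1, 0, 0, -5/17, -5/34)
  row 1: subtract 1/3×row2 = (0, 1, 0, -2/17, 16/17)
  row 3: subtract 13/6×row2 = (0, 0, 0, -115/17, -183/34)
step 4: normalize row 3 (÷-115/17) = (0, 0, 0, 1, 183/230)
  row 0: subtract -5/17×row3 = (1, 0, 0, 0, 2/23)
  row 1: subtract -2/17×row3 = (0, 1, 0, 0, 119/115)
  row 2: subtract 23/17×row3 = (0, 0, 1, 0, -9/10)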